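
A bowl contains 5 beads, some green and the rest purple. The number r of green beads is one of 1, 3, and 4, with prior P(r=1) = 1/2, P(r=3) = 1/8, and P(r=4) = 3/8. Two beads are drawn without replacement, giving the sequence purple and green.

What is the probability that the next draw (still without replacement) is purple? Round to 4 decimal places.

For each hypothesis, P(data | H) works out to: P(data | r = 1) = (4/5)(1/4) = 1/5; P(data | r = 3) = (2/5)(3/4) = 3/10; P(data | r = 4) = (1/5)(4/4) = 1/5.
Multiplying each by its prior: 1/2 · 1/5 = 1/10, 1/8 · 3/10 = 3/80, 3/8 · 1/5 = 3/40; summing to 17/80.
The posterior is then P(r = 1 | data) = 8/17, P(r = 3 | data) = 3/17, P(r = 4 | data) = 6/17.
The predictive probability is P(purple next | data) = (1)(8/17) + (1/3)(3/17) + (0)(6/17) = 9/17.

0.5294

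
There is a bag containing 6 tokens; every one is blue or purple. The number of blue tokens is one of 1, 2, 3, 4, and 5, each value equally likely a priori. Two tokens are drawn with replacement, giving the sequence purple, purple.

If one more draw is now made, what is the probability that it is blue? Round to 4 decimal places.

For each hypothesis, P(data | H) works out to: P(data | r = 1) = (5/6)(5/6) = 25/36; P(data | r = 2) = (4/6)(4/6) = 4/9; P(data | r = 3) = (3/6)(3/6) = 1/4; P(data | r = 4) = (2/6)(2/6) = 1/9; P(data | r = 5) = (1/6)(1/6) = 1/36.
The prior-weighted likelihoods are 1/5 · 25/36 = 5/36, 1/5 · 4/9 = 4/45, 1/5 · 1/4 = 1/20, 1/5 · 1/9 = 1/45, 1/5 · 1/36 = 1/180; with total 11/36.
Dividing through by the total gives posterior P(r = 1 | data) = 5/11, P(r = 2 | data) = 16/55, P(r = 3 | data) = 9/55, P(r = 4 | data) = 4/55, P(r = 5 | data) = 1/55.
Averaging over the posterior, P(blue next | data) = (1/6)(5/11) + (1/3)(16/55) + (1/2)(9/55) + (2/3)(4/55) + (5/6)(1/55) = 7/22.

0.3182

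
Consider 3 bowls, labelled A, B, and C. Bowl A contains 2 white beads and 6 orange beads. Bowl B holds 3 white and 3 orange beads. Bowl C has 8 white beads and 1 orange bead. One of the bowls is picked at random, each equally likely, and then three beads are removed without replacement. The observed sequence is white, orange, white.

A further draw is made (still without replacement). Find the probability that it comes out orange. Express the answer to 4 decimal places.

Compute the likelihood of the observed sequence for each case: P(data | bowl A) = (2/8)(6/7)(1/6) = 0.035714; P(data | bowl B) = (3/6)(3/5)(2/4) = 0.15; P(data | bowl C) = (8/9)(1/8)(7/7) = 0.11111.
Multiplying each by its prior: 1/3 · 0.035714 = 0.011905, 1/3 · 0.15 = 0.05, 1/3 · 0.11111 = 0.037037; these sum to 0.098942.
The posterior is then P(bowl A | data) = 0.12032, P(bowl B | data) = 0.50535, P(bowl C | data) = 0.37433.
So P(orange next | data) = Σ P(orange next | H) P(H | data) = (1)(0.12032) + (2/3)(0.50535) + (0)(0.37433) = 0.45722.

0.4572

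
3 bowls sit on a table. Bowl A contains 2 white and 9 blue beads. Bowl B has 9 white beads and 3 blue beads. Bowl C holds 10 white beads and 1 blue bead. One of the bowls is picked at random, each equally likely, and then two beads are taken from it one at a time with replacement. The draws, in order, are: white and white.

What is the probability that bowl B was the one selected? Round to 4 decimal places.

0.3956

Under each hypothesis, the probability of the observed sequence is: P(data | bowl A) = (2/11)(2/11) = 0.033058; P(data | bowl B) = (9/12)(9/12) = 0.5625; P(data | bowl C) = (10/11)(10/11) = 0.82645.
Weighting by the prior gives 1/3 · 0.033058 = 0.011019, 1/3 · 0.5625 = 0.1875, 1/3 · 0.82645 = 0.27548; summing to 0.474.
Hence P(bowl B | data) = (0.1875) / (0.474) = 0.39557.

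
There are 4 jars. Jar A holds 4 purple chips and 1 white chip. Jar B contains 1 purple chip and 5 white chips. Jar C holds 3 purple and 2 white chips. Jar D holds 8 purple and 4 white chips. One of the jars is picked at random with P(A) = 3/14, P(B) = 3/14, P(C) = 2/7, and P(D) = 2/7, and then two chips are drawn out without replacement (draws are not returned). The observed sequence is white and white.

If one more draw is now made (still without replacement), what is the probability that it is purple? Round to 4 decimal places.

Compute the likelihood of the observed sequence for each case: P(data | jar A) = (1/5)(0/4) = 0; P(data | jar B) = (5/6)(4/5) = 2/3; P(data | jar C) = (2/5)(1/4) = 1/10; P(data | jar D) = (4/12)(3/11) = 1/11.
Weighting by the prior gives 3/14 · 0 = 0, 3/14 · 2/3 = 1/7, 2/7 · 1/10 = 1/35, 2/7 · 1/11 = 2/77; with total 76/385.
Dividing through by the total gives posterior P(jar A | data) = 0, P(jar B | data) = 55/76, P(jar C | data) = 11/76, P(jar D | data) = 5/38.
The predictive probability is P(purple next | data) = (1/4)(55/76) + (1)(11/76) + (4/5)(5/38) = 131/304.

0.4309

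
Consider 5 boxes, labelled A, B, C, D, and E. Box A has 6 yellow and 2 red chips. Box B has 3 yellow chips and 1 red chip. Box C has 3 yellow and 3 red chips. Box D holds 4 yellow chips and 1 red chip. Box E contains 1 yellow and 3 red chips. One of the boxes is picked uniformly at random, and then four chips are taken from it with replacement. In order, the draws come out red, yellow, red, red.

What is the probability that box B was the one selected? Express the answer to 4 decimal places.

0.0592

The likelihood of the observed sequence under each hypothesis: P(data | box A) = (2/8)(6/8)(2/8)(2/8) = 0.011719; P(data | box B) = (1/4)(3/4)(1/4)(1/4) = 0.011719; P(data | box C) = (3/6)(3/6)(3/6)(3/6) = 0.0625; P(data | box D) = (1/5)(4/5)(1/5)(1/5) = 0.0064; P(data | box E) = (3/4)(1/4)(3/4)(3/4) = 0.10547.
Weighting by the prior gives 1/5 · 0.011719 = 0.0023437, 1/5 · 0.011719 = 0.0023437, 1/5 · 0.0625 = 0.0125, 1/5 · 0.0064 = 0.00128, 1/5 · 0.10547 = 0.021094; summing to 0.039561.
By Bayes' rule, P(box B | data) = (0.0023437) / (0.039561) = 0.059244.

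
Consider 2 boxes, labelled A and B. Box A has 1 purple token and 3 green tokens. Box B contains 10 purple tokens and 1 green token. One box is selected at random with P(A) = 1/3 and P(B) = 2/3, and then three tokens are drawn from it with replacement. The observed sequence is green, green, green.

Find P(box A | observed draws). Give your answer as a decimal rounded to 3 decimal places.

The likelihood of the observed sequence under each hypothesis: P(data | box A) = (3/4)(3/4)(3/4) = 0.42188; P(data | box B) = (1/11)(1/11)(1/11) = 0.00075131.
Multiplying each by its prior: 1/3 · 0.42188 = 0.14062, 2/3 · 0.00075131 = 0.00050088; summing to 0.14113.
By Bayes' rule, P(box A | data) = (0.14062) / (0.14113) = 0.99645.

0.996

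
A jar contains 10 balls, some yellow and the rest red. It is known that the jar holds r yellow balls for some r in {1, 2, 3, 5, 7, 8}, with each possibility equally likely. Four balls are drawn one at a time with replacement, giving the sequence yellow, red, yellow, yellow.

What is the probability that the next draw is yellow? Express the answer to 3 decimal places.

The likelihood of the observed sequence under each hypothesis: P(data | r = 1) = (1/10)(9/10)(1/10)(1/10) = 0.0009; P(data | r = 2) = (2/10)(8/10)(2/10)(2/10) = 0.0064; P(data | r = 3) = (3/10)(7/10)(3/10)(3/10) = 0.0189; P(data | r = 5) = (5/10)(5/10)(5/10)(5/10) = 0.0625; P(data | r = 7) = (7/10)(3/10)(7/10)(7/10) = 0.1029; P(data | r = 8) = (8/10)(2/10)(8/10)(8/10) = 0.1024.
Multiplying each by its prior: 1/6 · 0.0009 = 0.00015, 1/6 · 0.0064 = 0.0010667, 1/6 · 0.0189 = 0.00315, 1/6 · 0.0625 = 0.010417, 1/6 · 0.1029 = 0.01715, 1/6 · 0.1024 = 0.017067; these sum to 0.049.
The posterior is then P(r = 1 | data) = 0.0030612, P(r = 2 | data) = 0.021769, P(r = 3 | data) = 0.064286, P(r = 5 | data) = 0.21259, P(r = 7 | data) = 0.35, P(r = 8 | data) = 0.3483.
The predictive probability is P(yellow next | data) = (1/10)(0.0030612) + (1/5)(0.021769) + (3/10)(0.064286) + (1/2)(0.21259) + (7/10)(0.35) + (4/5)(0.3483) = 0.65388.

0.654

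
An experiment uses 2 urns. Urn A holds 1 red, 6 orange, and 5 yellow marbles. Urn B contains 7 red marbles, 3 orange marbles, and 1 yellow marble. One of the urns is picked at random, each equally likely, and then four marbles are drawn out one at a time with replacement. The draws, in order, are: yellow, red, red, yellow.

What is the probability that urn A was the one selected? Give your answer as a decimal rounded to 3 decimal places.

The likelihood of the observed sequence under each hypothesis: P(data | urn A) = (5/12)(1/12)(1/12)(5/12) = 0.0012056; P(data | urn B) = (1/11)(7/11)(7/11)(1/11) = 0.0033468.
The prior-weighted likelihoods are 1/2 · 0.0012056 = 0.00060282, 1/2 · 0.0033468 = 0.0016734; these sum to 0.0022762.
So P(urn A | data) = (0.00060282) / (0.0022762) = 0.26483.

0.265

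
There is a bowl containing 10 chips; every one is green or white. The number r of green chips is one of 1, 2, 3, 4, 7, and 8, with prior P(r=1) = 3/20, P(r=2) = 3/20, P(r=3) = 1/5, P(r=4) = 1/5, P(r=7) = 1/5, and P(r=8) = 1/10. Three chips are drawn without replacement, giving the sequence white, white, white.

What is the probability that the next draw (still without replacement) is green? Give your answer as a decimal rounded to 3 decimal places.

0.301

The likelihood of the observed sequence under each hypothesis: P(data | r = 1) = (9/10)(8/9)(7/8) = 7/10; P(data | r = 2) = (8/10)(7/9)(6/8) = 7/15; P(data | r = 3) = (7/10)(6/9)(5/8) = 7/24; P(data | r = 4) = (6/10)(5/9)(4/8) = 1/6; P(data | r = 7) = (3/10)(2/9)(1/8) = 1/120; P(data | r = 8) = (2/10)(1/9)(0/8) = 0.
Multiplying each by its prior: 3/20 · 7/10 = 21/200, 3/20 · 7/15 = 7/100, 1/5 · 7/24 = 7/120, 1/5 · 1/6 = 1/30, 1/5 · 1/120 = 1/600, 1/10 · 0 = 0; these sum to 161/600.
Normalising, the posterior is P(r = 1 | data) = 0.3913, P(r = 2 | data) = 0.26087, P(r = 3 | data) = 0.21739, P(r = 4 | data) = 0.12422, P(r = 7 | data) = 0.0062112, P(r = 8 | data) = 0.
So P(green next | data) = Σ P(green next | H) P(H | data) = (1/7)(0.3913) + (2/7)(0.26087) + (3/7)(0.21739) + (4/7)(0.12422) + (1)(0.0062112) = 0.3008.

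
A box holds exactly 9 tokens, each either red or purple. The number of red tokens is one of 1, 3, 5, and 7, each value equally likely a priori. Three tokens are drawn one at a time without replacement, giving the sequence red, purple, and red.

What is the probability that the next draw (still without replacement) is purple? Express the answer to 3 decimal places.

0.420

The likelihood of the observed sequence under each hypothesis: P(data | r = 1) = (1/9)(8/8)(0/7) = 0; P(data | r = 3) = (3/9)(6/8)(2/7) = 1/14; P(data | r = 5) = (5/9)(4/8)(4/7) = 10/63; P(data | r = 7) = (7/9)(2/8)(6/7) = 1/6.
Multiplying each by its prior: 1/4 · 0 = 0, 1/4 · 1/14 = 1/56, 1/4 · 10/63 = 5/126, 1/4 · 1/6 = 1/24; with total 25/252.
Normalising, the posterior is P(r = 1 | data) = 0, P(r = 3 | data) = 9/50, P(r = 5 | data) = 2/5, P(r = 7 | data) = 21/50.
So P(purple next | data) = Σ P(purple next | H) P(H | data) = (5/6)(9/50) + (1/2)(2/5) + (1/6)(21/50) = 21/50.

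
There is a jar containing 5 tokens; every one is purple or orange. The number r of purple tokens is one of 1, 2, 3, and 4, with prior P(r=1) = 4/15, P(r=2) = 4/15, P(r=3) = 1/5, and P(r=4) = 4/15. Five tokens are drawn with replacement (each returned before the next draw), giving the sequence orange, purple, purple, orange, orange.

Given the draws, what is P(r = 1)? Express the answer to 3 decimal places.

0.264

The likelihood of the observed sequence under each hypothesis: P(data | r = 1) = (4/5)(1/5)(1/5)(4/5)(4/5) = 0.02048; P(data | r = 2) = (3/5)(2/5)(2/5)(3/5)(3/5) = 0.03456; P(data | r = 3) = (2/5)(3/5)(3/5)(2/5)(2/5) = 0.02304; P(data | r = 4) = (1/5)(4/5)(4/5)(1/5)(1/5) = 0.00512.
Weighting by the prior gives 4/15 · 0.02048 = 0.0054613, 4/15 · 0.03456 = 0.009216, 1/5 · 0.02304 = 0.004608, 4/15 · 0.00512 = 0.0013653; with total 0.020651.
Therefore the posterior P(r = 1 | data) = (0.0054613) / (0.020651) = 0.26446.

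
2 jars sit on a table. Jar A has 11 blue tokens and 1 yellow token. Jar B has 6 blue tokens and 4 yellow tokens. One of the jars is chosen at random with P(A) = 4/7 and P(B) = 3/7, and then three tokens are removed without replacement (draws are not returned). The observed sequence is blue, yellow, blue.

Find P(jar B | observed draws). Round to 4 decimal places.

0.6000

Compute the likelihood of the observed sequence for each case: P(data | jar A) = (11/12)(1/11)(10/10) = 1/12; P(data | jar B) = (6/10)(4/9)(5/8) = 1/6.
The prior-weighted likelihoods are 4/7 · 1/12 = 1/21, 3/7 · 1/6 = 1/14; with total 5/42.
Hence P(jar B | data) = (1/14) / (5/42) = 3/5.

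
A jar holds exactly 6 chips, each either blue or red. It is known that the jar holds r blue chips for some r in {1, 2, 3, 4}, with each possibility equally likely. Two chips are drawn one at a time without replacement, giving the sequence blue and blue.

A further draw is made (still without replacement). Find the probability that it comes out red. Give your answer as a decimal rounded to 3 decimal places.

For each hypothesis, P(data | H) works out to: P(data | r = 1) = (1/6)(0/5) = 0; P(data | r = 2) = (2/6)(1/5) = 1/15; P(data | r = 3) = (3/6)(2/5) = 1/5; P(data | r = 4) = (4/6)(3/5) = 2/5.
Multiplying each by its prior: 1/4 · 0 = 0, 1/4 · 1/15 = 1/60, 1/4 · 1/5 = 1/20, 1/4 · 2/5 = 1/10; summing to 1/6.
The posterior is then P(r = 1 | data) = 0, P(r = 2 | data) = 1/10, P(r = 3 | data) = 3/10, P(r = 4 | data) = 3/5.
The predictive probability is P(red next | data) = (1)(1/10) + (3/4)(3/10) + (1/2)(3/5) = 5/8.

0.625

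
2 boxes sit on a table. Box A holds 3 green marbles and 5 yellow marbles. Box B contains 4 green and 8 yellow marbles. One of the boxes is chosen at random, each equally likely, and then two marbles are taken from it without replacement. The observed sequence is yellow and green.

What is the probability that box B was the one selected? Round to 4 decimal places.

Compute the likelihood of the observed sequence for each case: P(data | box A) = (5/8)(3/7) = 0.26786; P(data | box B) = (8/12)(4/11) = 0.24242.
Weighting by the prior gives 1/2 · 0.26786 = 0.13393, 1/2 · 0.24242 = 0.12121; these sum to 0.25514.
Therefore the posterior P(box B | data) = (0.12121) / (0.25514) = 0.47508.

0.4751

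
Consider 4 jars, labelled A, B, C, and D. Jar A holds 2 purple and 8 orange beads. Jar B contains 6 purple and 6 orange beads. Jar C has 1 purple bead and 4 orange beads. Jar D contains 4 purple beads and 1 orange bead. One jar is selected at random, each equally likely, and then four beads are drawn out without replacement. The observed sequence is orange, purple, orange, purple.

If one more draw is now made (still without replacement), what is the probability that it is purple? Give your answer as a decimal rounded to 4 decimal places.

Under each hypothesis, the probability of the observed sequence is: P(data | jar A) = (8/10)(2/9)(7/8)(1/7) = 0.022222; P(data | jar B) = (6/12)(6/11)(5/10)(5/9) = 0.075758; P(data | jar C) = (4/5)(1/4)(3/3)(0/2) = 0; P(data | jar D) = (1/5)(4/4)(0/3) = 0.
Weighting by the prior gives 1/4 · 0.022222 = 0.0055556, 1/4 · 0.075758 = 0.018939, 1/4 · 0 = 0, 1/4 · 0 = 0; with total 0.024495.
Normalising, the posterior is P(jar A | data) = 0.2268, P(jar B | data) = 0.7732, P(jar C | data) = 0, P(jar D | data) = 0.
Averaging over the posterior, P(purple next | data) = (0)(0.2268) + (1/2)(0.7732) = 0.3866.

0.3866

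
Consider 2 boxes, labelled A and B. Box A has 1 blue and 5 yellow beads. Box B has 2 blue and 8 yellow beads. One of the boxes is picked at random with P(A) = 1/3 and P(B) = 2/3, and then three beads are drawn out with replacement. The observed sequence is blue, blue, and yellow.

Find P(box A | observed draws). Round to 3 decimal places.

Compute the likelihood of the observed sequence for each case: P(data | box A) = (1/6)(1/6)(5/6) = 0.023148; P(data | box B) = (2/10)(2/10)(8/10) = 0.032.
Weighting by the prior gives 1/3 · 0.023148 = 0.007716, 2/3 · 0.032 = 0.021333; summing to 0.029049.
So P(box A | data) = (0.007716) / (0.029049) = 0.26562.

0.266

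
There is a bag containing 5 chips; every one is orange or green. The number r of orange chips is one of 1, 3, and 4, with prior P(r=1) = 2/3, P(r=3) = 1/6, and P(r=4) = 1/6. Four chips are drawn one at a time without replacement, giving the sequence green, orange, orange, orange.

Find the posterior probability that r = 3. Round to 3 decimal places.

0.333

Under each hypothesis, the probability of the observed sequence is: P(data | r = 1) = (4/5)(1/4)(0/3) = 0; P(data | r = 3) = (2/5)(3/4)(2/3)(1/2) = 1/10; P(data | r = 4) = (1/5)(4/4)(3/3)(2/2) = 1/5.
Multiplying each by its prior: 2/3 · 0 = 0, 1/6 · 1/10 = 1/60, 1/6 · 1/5 = 1/30; with total 1/20.
By Bayes' rule, P(r = 3 | data) = (1/60) / (1/20) = 1/3.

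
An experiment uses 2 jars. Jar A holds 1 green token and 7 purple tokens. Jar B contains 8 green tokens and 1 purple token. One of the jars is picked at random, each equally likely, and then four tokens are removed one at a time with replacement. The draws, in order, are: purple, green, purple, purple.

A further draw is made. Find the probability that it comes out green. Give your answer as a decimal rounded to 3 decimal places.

0.136

Compute the likelihood of the observed sequence for each case: P(data | jar A) = (7/8)(1/8)(7/8)(7/8) = 0.08374; P(data | jar B) = (1/9)(8/9)(1/9)(1/9) = 0.0012193.
Weighting by the prior gives 1/2 · 0.08374 = 0.04187, 1/2 · 0.0012193 = 0.00060966; these sum to 0.04248.
The posterior is then P(jar A | data) = 0.98565, P(jar B | data) = 0.014352.
Averaging over the posterior, P(green next | data) = (1/8)(0.98565) + (8/9)(0.014352) = 0.13596.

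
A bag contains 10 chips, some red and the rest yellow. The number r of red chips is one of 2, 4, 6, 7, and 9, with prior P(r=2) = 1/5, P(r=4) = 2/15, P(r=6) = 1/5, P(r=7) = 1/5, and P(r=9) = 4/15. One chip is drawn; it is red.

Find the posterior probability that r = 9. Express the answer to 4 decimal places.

For each hypothesis, P(data | H) works out to: P(data | r = 2) = (2/10) = 1/5; P(data | r = 4) = (4/10) = 2/5; P(data | r = 6) = (6/10) = 3/5; P(data | r = 7) = (7/10) = 7/10; P(data | r = 9) = (9/10) = 9/10.
The prior-weighted likelihoods are 1/5 · 1/5 = 1/25, 2/15 · 2/5 = 4/75, 1/5 · 3/5 = 3/25, 1/5 · 7/10 = 7/50, 4/15 · 9/10 = 6/25; with total 89/150.
Hence P(r = 9 | data) = (6/25) / (89/150) = 36/89.

0.4045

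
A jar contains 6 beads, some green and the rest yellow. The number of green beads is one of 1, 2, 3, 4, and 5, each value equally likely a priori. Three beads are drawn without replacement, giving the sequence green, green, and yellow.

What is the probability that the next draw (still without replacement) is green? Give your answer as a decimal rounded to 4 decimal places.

For each hypothesis, P(data | H) works out to: P(data | r = 1) = (1/6)(0/5) = 0; P(data | r = 2) = (2/6)(1/5)(4/4) = 1/15; P(data | r = 3) = (3/6)(2/5)(3/4) = 3/20; P(data | r = 4) = (4/6)(3/5)(2/4) = 1/5; P(data | r = 5) = (5/6)(4/5)(1/4) = 1/6.
The prior-weighted likelihoods are 1/5 · 0 = 0, 1/5 · 1/15 = 1/75, 1/5 · 3/20 = 3/100, 1/5 · 1/5 = 1/25, 1/5 · 1/6 = 1/30; summing to 7/60.
Normalising, the posterior is P(r = 1 | data) = 0, P(r = 2 | data) = 4/35, P(r = 3 | data) = 9/35, P(r = 4 | data) = 12/35, P(r = 5 | data) = 2/7.
So P(green next | data) = Σ P(green next | H) P(H | data) = (0)(4/35) + (1/3)(9/35) + (2/3)(12/35) + (1)(2/7) = 3/5.

0.6000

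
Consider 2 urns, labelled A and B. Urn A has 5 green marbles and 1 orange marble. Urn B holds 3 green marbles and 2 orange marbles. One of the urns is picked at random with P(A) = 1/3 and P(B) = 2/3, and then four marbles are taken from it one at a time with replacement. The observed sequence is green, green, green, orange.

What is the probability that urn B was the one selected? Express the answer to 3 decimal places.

For each hypothesis, P(data | H) works out to: P(data | urn A) = (5/6)(5/6)(5/6)(1/6) = 0.096451; P(data | urn B) = (3/5)(3/5)(3/5)(2/5) = 0.0864.
Weighting by the prior gives 1/3 · 0.096451 = 0.03215, 2/3 · 0.0864 = 0.0576; summing to 0.08975.
Hence P(urn B | data) = (0.0576) / (0.08975) = 0.64178.

0.642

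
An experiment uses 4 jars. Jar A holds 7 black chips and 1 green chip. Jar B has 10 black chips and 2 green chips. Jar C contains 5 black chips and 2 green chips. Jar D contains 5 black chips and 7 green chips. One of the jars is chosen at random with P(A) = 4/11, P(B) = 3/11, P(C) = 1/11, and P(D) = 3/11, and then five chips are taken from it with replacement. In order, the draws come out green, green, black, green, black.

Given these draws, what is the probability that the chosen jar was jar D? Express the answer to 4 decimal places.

0.7897

Under each hypothesis, the probability of the observed sequence is: P(data | jar A) = (1/8)(1/8)(7/8)(1/8)(7/8) = 0.0014954; P(data | jar B) = (2/12)(2/12)(10/12)(2/12)(10/12) = 0.003215; P(data | jar C) = (2/7)(2/7)(5/7)(2/7)(5/7) = 0.0119; P(data | jar D) = (7/12)(7/12)(5/12)(7/12)(5/12) = 0.034461.
The prior-weighted likelihoods are 4/11 · 0.0014954 = 0.00054377, 3/11 · 0.003215 = 0.00087682, 1/11 · 0.0119 = 0.0010818, 3/11 · 0.034461 = 0.0093985; these sum to 0.011901.
Hence P(jar D | data) = (0.0093985) / (0.011901) = 0.78973.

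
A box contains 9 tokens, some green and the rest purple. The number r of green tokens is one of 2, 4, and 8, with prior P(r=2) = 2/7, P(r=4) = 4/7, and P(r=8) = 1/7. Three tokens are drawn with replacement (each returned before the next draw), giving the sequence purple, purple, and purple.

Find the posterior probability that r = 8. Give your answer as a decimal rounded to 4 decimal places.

The likelihood of the observed sequence under each hypothesis: P(data | r = 2) = (7/9)(7/9)(7/9) = 0.47051; P(data | r = 4) = (5/9)(5/9)(5/9) = 0.17147; P(data | r = 8) = (1/9)(1/9)(1/9) = 0.0013717.
Multiplying each by its prior: 2/7 · 0.47051 = 0.13443, 4/7 · 0.17147 = 0.097982, 1/7 · 0.0013717 = 0.00019596; with total 0.23261.
Therefore the posterior P(r = 8 | data) = (0.00019596) / (0.23261) = 0.00084246.

0.0008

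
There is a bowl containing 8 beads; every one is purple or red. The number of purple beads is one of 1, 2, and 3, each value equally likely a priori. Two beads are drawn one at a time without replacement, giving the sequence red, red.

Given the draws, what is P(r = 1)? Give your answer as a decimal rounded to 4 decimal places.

0.4565

Compute the likelihood of the observed sequence for each case: P(data | r = 1) = (7/8)(6/7) = 3/4; P(data | r = 2) = (6/8)(5/7) = 15/28; P(data | r = 3) = (5/8)(4/7) = 5/14.
Multiplying each by its prior: 1/3 · 3/4 = 1/4, 1/3 · 15/28 = 5/28, 1/3 · 5/14 = 5/42; these sum to 23/42.
Therefore the posterior P(r = 1 | data) = (1/4) / (23/42) = 21/46.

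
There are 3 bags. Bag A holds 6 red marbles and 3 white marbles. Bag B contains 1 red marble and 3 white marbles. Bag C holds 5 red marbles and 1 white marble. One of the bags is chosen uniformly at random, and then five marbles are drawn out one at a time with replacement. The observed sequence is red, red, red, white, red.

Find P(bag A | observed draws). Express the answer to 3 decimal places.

0.441

For each hypothesis, P(data | H) works out to: P(data | bag A) = (6/9)(6/9)(6/9)(3/9)(6/9) = 0.065844; P(data | bag B) = (1/4)(1/4)(1/4)(3/4)(1/4) = 0.0029297; P(data | bag C) = (5/6)(5/6)(5/6)(1/6)(5/6) = 0.080376.
The prior-weighted likelihoods are 1/3 · 0.065844 = 0.021948, 1/3 · 0.0029297 = 0.00097656, 1/3 · 0.080376 = 0.026792; summing to 0.049716.
Therefore the posterior P(bag A | data) = (0.021948) / (0.049716) = 0.44146.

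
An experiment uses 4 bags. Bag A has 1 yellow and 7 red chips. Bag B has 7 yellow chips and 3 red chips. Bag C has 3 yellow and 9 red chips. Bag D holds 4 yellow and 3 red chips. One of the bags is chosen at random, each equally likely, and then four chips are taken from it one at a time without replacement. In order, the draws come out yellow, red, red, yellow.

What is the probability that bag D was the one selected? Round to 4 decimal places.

0.4981

For each hypothesis, P(data | H) works out to: P(data | bag A) = (1/8)(7/7)(6/6)(0/5) = 0; P(data | bag B) = (7/10)(3/9)(2/8)(6/7) = 0.05; P(data | bag C) = (3/12)(9/11)(8/10)(2/9) = 0.036364; P(data | bag D) = (4/7)(3/6)(2/5)(3/4) = 0.085714.
Weighting by the prior gives 1/4 · 0 = 0, 1/4 · 0.05 = 0.0125, 1/4 · 0.036364 = 0.0090909, 1/4 · 0.085714 = 0.021429; these sum to 0.043019.
Therefore the posterior P(bag D | data) = (0.021429) / (0.043019) = 0.49811.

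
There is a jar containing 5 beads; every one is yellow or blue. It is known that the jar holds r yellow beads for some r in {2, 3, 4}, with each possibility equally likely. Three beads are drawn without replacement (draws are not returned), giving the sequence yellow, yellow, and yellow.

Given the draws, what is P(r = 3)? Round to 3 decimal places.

0.200

Compute the likelihood of the observed sequence for each case: P(data | r = 2) = (2/5)(1/4)(0/3) = 0; P(data | r = 3) = (3/5)(2/4)(1/3) = 1/10; P(data | r = 4) = (4/5)(3/4)(2/3) = 2/5.
The prior-weighted likelihoods are 1/3 · 0 = 0, 1/3 · 1/10 = 1/30, 1/3 · 2/5 = 2/15; with total 1/6.
Hence P(r = 3 | data) = (1/30) / (1/6) = 1/5.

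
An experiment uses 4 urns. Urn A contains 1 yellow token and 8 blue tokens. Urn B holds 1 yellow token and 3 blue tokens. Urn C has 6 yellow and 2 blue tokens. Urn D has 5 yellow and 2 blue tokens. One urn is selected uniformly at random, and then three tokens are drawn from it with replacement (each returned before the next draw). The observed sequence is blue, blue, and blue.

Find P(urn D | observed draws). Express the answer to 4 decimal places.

0.0201

For each hypothesis, P(data | H) works out to: P(data | urn A) = (8/9)(8/9)(8/9) = 0.70233; P(data | urn B) = (3/4)(3/4)(3/4) = 0.42188; P(data | urn C) = (2/8)(2/8)(2/8) = 0.015625; P(data | urn D) = (2/7)(2/7)(2/7) = 0.023324.
Multiplying each by its prior: 1/4 · 0.70233 = 0.17558, 1/4 · 0.42188 = 0.10547, 1/4 · 0.015625 = 0.0039062, 1/4 · 0.023324 = 0.0058309; summing to 0.29079.
So P(urn D | data) = (0.0058309) / (0.29079) = 0.020052.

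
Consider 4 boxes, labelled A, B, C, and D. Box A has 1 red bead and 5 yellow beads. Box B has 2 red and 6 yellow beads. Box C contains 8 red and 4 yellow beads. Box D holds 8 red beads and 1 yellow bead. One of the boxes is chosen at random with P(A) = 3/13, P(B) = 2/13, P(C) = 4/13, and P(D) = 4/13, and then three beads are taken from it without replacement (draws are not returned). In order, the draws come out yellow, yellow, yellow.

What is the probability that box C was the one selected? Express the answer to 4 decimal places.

Compute the likelihood of the observed sequence for each case: P(data | box A) = (5/6)(4/5)(3/4) = 0.5; P(data | box B) = (6/8)(5/7)(4/6) = 0.35714; P(data | box C) = (4/12)(3/11)(2/10) = 0.018182; P(data | box D) = (1/9)(0/8) = 0.
Multiplying each by its prior: 3/13 · 0.5 = 0.11538, 2/13 · 0.35714 = 0.054945, 4/13 · 0.018182 = 0.0055944, 4/13 · 0 = 0; summing to 0.17592.
Therefore the posterior P(box C | data) = (0.0055944) / (0.17592) = 0.0318.

0.0318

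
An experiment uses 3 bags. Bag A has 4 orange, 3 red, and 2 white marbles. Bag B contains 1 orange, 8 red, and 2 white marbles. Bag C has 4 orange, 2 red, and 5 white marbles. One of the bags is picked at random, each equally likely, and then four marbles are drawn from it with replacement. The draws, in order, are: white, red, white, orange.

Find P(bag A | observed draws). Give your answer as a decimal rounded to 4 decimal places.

Under each hypothesis, the probability of the observed sequence is: P(data | bag A) = (2/9)(3/9)(2/9)(4/9) = 0.007316; P(data | bag B) = (2/11)(8/11)(2/11)(1/11) = 0.0021856; P(data | bag C) = (5/11)(2/11)(5/11)(4/11) = 0.01366.
Weighting by the prior gives 1/3 · 0.007316 = 0.0024387, 1/3 · 0.0021856 = 0.00072855, 1/3 · 0.01366 = 0.0045534; with total 0.0077206.
Therefore the posterior P(bag A | data) = (0.0024387) / (0.0077206) = 0.31586.

0.3159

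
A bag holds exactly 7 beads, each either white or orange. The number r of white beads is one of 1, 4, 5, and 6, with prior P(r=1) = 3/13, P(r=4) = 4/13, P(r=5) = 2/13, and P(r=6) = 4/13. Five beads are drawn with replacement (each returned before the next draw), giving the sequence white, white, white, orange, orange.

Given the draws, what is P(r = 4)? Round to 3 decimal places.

For each hypothesis, P(data | H) works out to: P(data | r = 1) = (1/7)(1/7)(1/7)(6/7)(6/7) = 0.002142; P(data | r = 4) = (4/7)(4/7)(4/7)(3/7)(3/7) = 0.034271; P(data | r = 5) = (5/7)(5/7)(5/7)(2/7)(2/7) = 0.02975; P(data | r = 6) = (6/7)(6/7)(6/7)(1/7)(1/7) = 0.012852.
Multiplying each by its prior: 3/13 · 0.002142 = 0.0004943, 4/13 · 0.034271 = 0.010545, 2/13 · 0.02975 = 0.0045768, 4/13 · 0.012852 = 0.0039544; these sum to 0.019571.
Therefore the posterior P(r = 4 | data) = (0.010545) / (0.019571) = 0.53882.

0.539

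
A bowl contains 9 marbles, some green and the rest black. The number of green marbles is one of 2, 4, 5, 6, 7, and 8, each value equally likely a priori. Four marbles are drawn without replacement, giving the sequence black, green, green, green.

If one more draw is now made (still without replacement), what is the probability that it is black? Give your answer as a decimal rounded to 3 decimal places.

0.317

Under each hypothesis, the probability of the observed sequence is: P(data | r = 2) = (7/9)(2/8)(1/7)(0/6) = 0; P(data | r = 4) = (5/9)(4/8)(3/7)(2/6) = 5/126; P(data | r = 5) = (4/9)(5/8)(4/7)(3/6) = 5/63; P(data | r = 6) = (3/9)(6/8)(5/7)(4/6) = 5/42; P(data | r = 7) = (2/9)(7/8)(6/7)(5/6) = 5/36; P(data | r = 8) = (1/9)(8/8)(7/7)(6/6) = 1/9.
Weighting by the prior gives 1/6 · 0 = 0, 1/6 · 5/126 = 5/756, 1/6 · 5/63 = 5/378, 1/6 · 5/42 = 5/252, 1/6 · 5/36 = 5/216, 1/6 · 1/9 = 1/54; summing to 41/504.
The posterior is then P(r = 2 | data) = 0, P(r = 4 | data) = 10/123, P(r = 5 | data) = 20/123, P(r = 6 | data) = 10/41, P(r = 7 | data) = 35/123, P(r = 8 | data) = 28/123.
So P(black next | data) = Σ P(black next | H) P(H | data) = (4/5)(10/123) + (3/5)(20/123) + (2/5)(10/41) + (1/5)(35/123) + (0)(28/123) = 13/41.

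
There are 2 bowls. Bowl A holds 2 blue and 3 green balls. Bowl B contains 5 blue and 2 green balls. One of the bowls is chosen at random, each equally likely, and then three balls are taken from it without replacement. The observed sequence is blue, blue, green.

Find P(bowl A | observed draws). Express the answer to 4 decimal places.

0.3443

The likelihood of the observed sequence under each hypothesis: P(data | bowl A) = (2/5)(1/4)(3/3) = 1/10; P(data | bowl B) = (5/7)(4/6)(2/5) = 4/21.
Multiplying each by its prior: 1/2 · 1/10 = 1/20, 1/2 · 4/21 = 2/21; with total 61/420.
By Bayes' rule, P(bowl A | data) = (1/20) / (61/420) = 21/61.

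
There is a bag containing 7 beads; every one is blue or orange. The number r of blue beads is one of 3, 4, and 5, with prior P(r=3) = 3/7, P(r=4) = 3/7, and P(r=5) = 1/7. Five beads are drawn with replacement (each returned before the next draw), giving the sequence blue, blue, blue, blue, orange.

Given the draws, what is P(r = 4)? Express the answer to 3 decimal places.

0.509

Under each hypothesis, the probability of the observed sequence is: P(data | r = 3) = (3/7)(3/7)(3/7)(3/7)(4/7) = 0.019278; P(data | r = 4) = (4/7)(4/7)(4/7)(4/7)(3/7) = 0.045695; P(data | r = 5) = (5/7)(5/7)(5/7)(5/7)(2/7) = 0.074374.
Weighting by the prior gives 3/7 · 0.019278 = 0.0082619, 3/7 · 0.045695 = 0.019584, 1/7 · 0.074374 = 0.010625; these sum to 0.03847.
Hence P(r = 4 | data) = (0.019584) / (0.03847) = 0.50906.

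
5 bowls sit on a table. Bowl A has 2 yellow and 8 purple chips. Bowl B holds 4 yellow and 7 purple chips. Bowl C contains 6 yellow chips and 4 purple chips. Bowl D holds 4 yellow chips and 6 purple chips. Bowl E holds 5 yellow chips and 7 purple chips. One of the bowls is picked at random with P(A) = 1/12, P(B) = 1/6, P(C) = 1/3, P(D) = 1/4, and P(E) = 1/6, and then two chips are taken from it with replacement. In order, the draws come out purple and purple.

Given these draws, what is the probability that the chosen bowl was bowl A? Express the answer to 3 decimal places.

0.166

For each hypothesis, P(data | H) works out to: P(data | bowl A) = (8/10)(8/10) = 0.64; P(data | bowl B) = (7/11)(7/11) = 0.40496; P(data | bowl C) = (4/10)(4/10) = 0.16; P(data | bowl D) = (6/10)(6/10) = 0.36; P(data | bowl E) = (7/12)(7/12) = 0.34028.
Weighting by the prior gives 1/12 · 0.64 = 0.053333, 1/6 · 0.40496 = 0.067493, 1/3 · 0.16 = 0.053333, 1/4 · 0.36 = 0.09, 1/6 · 0.34028 = 0.056713; with total 0.32087.
Hence P(bowl A | data) = (0.053333) / (0.32087) = 0.16621.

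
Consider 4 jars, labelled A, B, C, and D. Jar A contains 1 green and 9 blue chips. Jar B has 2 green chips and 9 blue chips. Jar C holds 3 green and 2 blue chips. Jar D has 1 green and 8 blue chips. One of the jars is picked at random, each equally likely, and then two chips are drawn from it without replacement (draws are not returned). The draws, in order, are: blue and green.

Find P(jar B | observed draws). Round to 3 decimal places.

The likelihood of the observed sequence under each hypothesis: P(data | jar A) = (9/10)(1/9) = 1/10; P(data | jar B) = (9/11)(2/10) = 9/55; P(data | jar C) = (2/5)(3/4) = 3/10; P(data | jar D) = (8/9)(1/8) = 1/9.
Weighting by the prior gives 1/4 · 1/10 = 1/40, 1/4 · 9/55 = 9/220, 1/4 · 3/10 = 3/40, 1/4 · 1/9 = 1/36; summing to 167/990.
So P(jar B | data) = (9/220) / (167/990) = 81/334.

0.243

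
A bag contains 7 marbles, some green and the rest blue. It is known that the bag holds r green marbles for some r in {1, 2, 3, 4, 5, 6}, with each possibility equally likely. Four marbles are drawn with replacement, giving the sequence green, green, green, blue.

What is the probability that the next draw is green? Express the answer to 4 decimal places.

The likelihood of the observed sequence under each hypothesis: P(data | r = 1) = (1/7)(1/7)(1/7)(6/7) = 0.002499; P(data | r = 2) = (2/7)(2/7)(2/7)(5/7) = 0.01666; P(data | r = 3) = (3/7)(3/7)(3/7)(4/7) = 0.044981; P(data | r = 4) = (4/7)(4/7)(4/7)(3/7) = 0.079967; P(data | r = 5) = (5/7)(5/7)(5/7)(2/7) = 0.10412; P(data | r = 6) = (6/7)(6/7)(6/7)(1/7) = 0.089963.
The prior-weighted likelihoods are 1/6 · 0.002499 = 0.00041649, 1/6 · 0.01666 = 0.0027766, 1/6 · 0.044981 = 0.0074969, 1/6 · 0.079967 = 0.013328, 1/6 · 0.10412 = 0.017354, 1/6 · 0.089963 = 0.014994; summing to 0.056365.
Dividing through by the total gives posterior P(r = 1 | data) = 0.0073892, P(r = 2 | data) = 0.049261, P(r = 3 | data) = 0.133, P(r = 4 | data) = 0.23645, P(r = 5 | data) = 0.30788, P(r = 6 | data) = 0.26601.
Averaging over the posterior, P(green next | data) = (1/7)(0.0073892) + (2/7)(0.049261) + (3/7)(0.133) + (4/7)(0.23645) + (5/7)(0.30788) + (6/7)(0.26601) = 0.65517.

0.6552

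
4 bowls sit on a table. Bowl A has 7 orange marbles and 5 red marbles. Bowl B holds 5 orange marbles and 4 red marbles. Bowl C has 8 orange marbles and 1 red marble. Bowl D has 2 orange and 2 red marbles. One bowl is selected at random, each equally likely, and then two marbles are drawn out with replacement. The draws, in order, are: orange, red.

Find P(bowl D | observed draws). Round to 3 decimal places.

The likelihood of the observed sequence under each hypothesis: P(data | bowl A) = (7/12)(5/12) = 0.24306; P(data | bowl B) = (5/9)(4/9) = 0.24691; P(data | bowl C) = (8/9)(1/9) = 0.098765; P(data | bowl D) = (2/4)(2/4) = 0.25.
Weighting by the prior gives 1/4 · 0.24306 = 0.060764, 1/4 · 0.24691 = 0.061728, 1/4 · 0.098765 = 0.024691, 1/4 · 0.25 = 0.0625; summing to 0.20968.
Therefore the posterior P(bowl D | data) = (0.0625) / (0.20968) = 0.29807.

0.298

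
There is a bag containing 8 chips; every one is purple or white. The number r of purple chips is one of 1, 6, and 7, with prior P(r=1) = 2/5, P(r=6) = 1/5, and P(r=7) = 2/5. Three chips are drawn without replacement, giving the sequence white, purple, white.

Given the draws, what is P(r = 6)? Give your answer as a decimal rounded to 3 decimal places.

The likelihood of the observed sequence under each hypothesis: P(data | r = 1) = (7/8)(1/7)(6/6) = 1/8; P(data | r = 6) = (2/8)(6/7)(1/6) = 1/28; P(data | r = 7) = (1/8)(7/7)(0/6) = 0.
Weighting by the prior gives 2/5 · 1/8 = 1/20, 1/5 · 1/28 = 1/140, 2/5 · 0 = 0; summing to 2/35.
By Bayes' rule, P(r = 6 | data) = (1/140) / (2/35) = 1/8.

0.125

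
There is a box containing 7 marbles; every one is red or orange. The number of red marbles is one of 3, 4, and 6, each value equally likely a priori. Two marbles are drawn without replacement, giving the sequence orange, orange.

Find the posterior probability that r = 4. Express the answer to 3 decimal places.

0.333

Compute the likelihood of the observed sequence for each case: P(data | r = 3) = (4/7)(3/6) = 2/7; P(data | r = 4) = (3/7)(2/6) = 1/7; P(data | r = 6) = (1/7)(0/6) = 0.
Weighting by the prior gives 1/3 · 2/7 = 2/21, 1/3 · 1/7 = 1/21, 1/3 · 0 = 0; with total 1/7.
Hence P(r = 4 | data) = (1/21) / (1/7) = 1/3.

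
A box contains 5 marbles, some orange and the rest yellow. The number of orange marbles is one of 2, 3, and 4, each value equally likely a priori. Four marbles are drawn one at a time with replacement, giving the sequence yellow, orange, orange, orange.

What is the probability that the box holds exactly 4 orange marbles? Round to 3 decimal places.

The likelihood of the observed sequence under each hypothesis: P(data | r = 2) = (3/5)(2/5)(2/5)(2/5) = 0.0384; P(data | r = 3) = (2/5)(3/5)(3/5)(3/5) = 0.0864; P(data | r = 4) = (1/5)(4/5)(4/5)(4/5) = 0.1024.
Multiplying each by its prior: 1/3 · 0.0384 = 0.0128, 1/3 · 0.0864 = 0.0288, 1/3 · 0.1024 = 0.034133; these sum to 0.075733.
By Bayes' rule, P(r = 4 | data) = (0.034133) / (0.075733) = 0.4507.

0.451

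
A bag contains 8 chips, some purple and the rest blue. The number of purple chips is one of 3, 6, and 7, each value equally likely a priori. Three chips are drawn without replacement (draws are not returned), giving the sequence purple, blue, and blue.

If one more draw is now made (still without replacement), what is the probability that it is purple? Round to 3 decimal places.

For each hypothesis, P(data | H) works out to: P(data | r = 3) = (3/8)(5/7)(4/6) = 5/28; P(data | r = 6) = (6/8)(2/7)(1/6) = 1/28; P(data | r = 7) = (7/8)(1/7)(0/6) = 0.
Multiplying each by its prior: 1/3 · 5/28 = 5/84, 1/3 · 1/28 = 1/84, 1/3 · 0 = 0; with total 1/14.
Normalising, the posterior is P(r = 3 | data) = 5/6, P(r = 6 | data) = 1/6, P(r = 7 | data) = 0.
Averaging over the posterior, P(purple next | data) = (2/5)(5/6) + (1)(1/6) = 1/2.

0.500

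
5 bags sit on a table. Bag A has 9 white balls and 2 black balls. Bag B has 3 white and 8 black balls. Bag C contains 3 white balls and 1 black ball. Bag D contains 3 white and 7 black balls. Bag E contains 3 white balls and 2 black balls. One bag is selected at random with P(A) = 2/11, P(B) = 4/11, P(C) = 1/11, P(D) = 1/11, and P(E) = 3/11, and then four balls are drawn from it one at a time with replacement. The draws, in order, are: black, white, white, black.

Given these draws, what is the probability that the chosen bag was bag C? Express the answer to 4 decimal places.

Under each hypothesis, the probability of the observed sequence is: P(data | bag A) = (2/11)(9/11)(9/11)(2/11) = 0.02213; P(data | bag B) = (8/11)(3/11)(3/11)(8/11) = 0.039342; P(data | bag C) = (1/4)(3/4)(3/4)(1/4) = 0.035156; P(data | bag D) = (7/10)(3/10)(3/10)(7/10) = 0.0441; P(data | bag E) = (2/5)(3/5)(3/5)(2/5) = 0.0576.
The prior-weighted likelihoods are 2/11 · 0.02213 = 0.0040236, 4/11 · 0.039342 = 0.014306, 1/11 · 0.035156 = 0.003196, 1/11 · 0.0441 = 0.0040091, 3/11 · 0.0576 = 0.015709; summing to 0.041244.
Therefore the posterior P(bag C | data) = (0.003196) / (0.041244) = 0.077491.

0.0775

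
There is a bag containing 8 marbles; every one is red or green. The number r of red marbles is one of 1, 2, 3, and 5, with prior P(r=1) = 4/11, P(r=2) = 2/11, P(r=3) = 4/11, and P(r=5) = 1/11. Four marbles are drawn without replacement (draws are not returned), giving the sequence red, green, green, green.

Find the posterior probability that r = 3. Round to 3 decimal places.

0.348

Compute the likelihood of the observed sequence for each case: P(data | r = 1) = (1/8)(7/7)(6/6)(5/5) = 1/8; P(data | r = 2) = (2/8)(6/7)(5/6)(4/5) = 1/7; P(data | r = 3) = (3/8)(5/7)(4/6)(3/5) = 3/28; P(data | r = 5) = (5/8)(3/7)(2/6)(1/5) = 1/56.
Multiplying each by its prior: 4/11 · 1/8 = 1/22, 2/11 · 1/7 = 2/77, 4/11 · 3/28 = 3/77, 1/11 · 1/56 = 1/616; summing to 69/616.
Hence P(r = 3 | data) = (3/77) / (69/616) = 8/23.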